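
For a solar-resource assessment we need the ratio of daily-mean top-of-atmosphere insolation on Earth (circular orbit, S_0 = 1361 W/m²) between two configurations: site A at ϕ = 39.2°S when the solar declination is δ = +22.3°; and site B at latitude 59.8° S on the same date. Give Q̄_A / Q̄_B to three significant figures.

Q̄_A / Q̄_B ≈ 5.32

— Configuration A (ϕ=-39.2°):
cos h₀ = −tan(-39.2°) tan(+22.300°) = 0.3345, h₀ = 1.2297 rad.
Bracket: h₀ sin ϕ sin δ + cos ϕ cos δ sin h₀ = 1.2297×-0.63203×0.37946 + 0.77494×0.92521×0.94240 = -0.294919 + 0.675684 = 0.380765.
Q̄ = (S_0/π) × [bracket] = (1361/π) × 0.380765 = 164.95 W/m².
— Configuration B (ϕ=-59.8°):
cos h₀ = −tan(-59.8°) tan(+22.300°) = 0.7047, h₀ = 0.7888 rad.
Bracket: h₀ sin ϕ sin δ + cos ϕ cos δ sin h₀ = 0.7888×-0.86427×0.37946 + 0.50302×0.92521×0.70953 = -0.258692 + 0.330215 = 0.071523.
Q̄ = (S_0/π) × [bracket] = (1361/π) × 0.071523 = 30.985 W/m².
Ratio Q̄_A / Q̄_B = 164.95 / 30.985 = 5.324.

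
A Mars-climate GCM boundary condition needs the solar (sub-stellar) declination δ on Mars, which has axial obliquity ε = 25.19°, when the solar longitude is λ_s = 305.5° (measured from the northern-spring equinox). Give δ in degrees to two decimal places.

δ = -20.27°

sin δ = sin ε · sin λ_s = sin 25.19° × sin 305.5° = -0.346505.
δ = arcsin(-0.346505) = -20.27°.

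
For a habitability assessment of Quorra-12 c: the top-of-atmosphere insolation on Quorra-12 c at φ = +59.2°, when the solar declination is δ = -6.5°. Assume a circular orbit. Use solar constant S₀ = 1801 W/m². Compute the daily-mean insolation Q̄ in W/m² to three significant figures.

Q̄ ≈ 209 W/m²

cos H₀ = −tan(+59.2°) tan(-6.500°) = 0.1911, H₀ = 1.3785 rad.
Bracket: H₀ sin φ sin δ + cos φ cos δ sin H₀ = 1.3785×0.85896×-0.11320 + 0.51204×0.99357×0.98156 = -0.134037 + 0.499366 = 0.365329.
Q̄ = (S₀/π) × [bracket] = (1801/π) × 0.365329 = 209.4 W/m².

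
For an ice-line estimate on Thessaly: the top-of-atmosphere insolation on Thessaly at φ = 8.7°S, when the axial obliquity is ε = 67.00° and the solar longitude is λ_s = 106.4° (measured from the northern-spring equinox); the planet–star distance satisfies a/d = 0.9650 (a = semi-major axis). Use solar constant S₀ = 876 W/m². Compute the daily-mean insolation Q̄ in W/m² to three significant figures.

Q̄ ≈ 71.0 W/m²

Solar declination: sin δ = sin ε · sin λ_s = sin 67.00° × sin 106.4° = 0.88305, so δ = +62.013°.
cos H₀ = −tan(-8.7°) tan(+62.013°) = 0.2879, H₀ = 1.2787 rad.
Bracket: H₀ sin φ sin δ + cos φ cos δ sin H₀ = 1.2787×-0.15126×0.88305 + 0.98849×0.46927×0.95765 = -0.170796 + 0.444224 = 0.273428.
Inverse-square distance factor (a/d)² = 0.9650² = 0.931225.
Q̄ = (S₀/π) × 0.931225 × [bracket] = (876/π) × 0.931225 × 0.273428 = 71.00 W/m².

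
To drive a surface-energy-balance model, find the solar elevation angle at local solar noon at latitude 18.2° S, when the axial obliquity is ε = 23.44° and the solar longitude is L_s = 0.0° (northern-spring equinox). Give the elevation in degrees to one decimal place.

71.8°

Solar declination: sin δ = sin ε · sin L_s = sin 23.44° × sin 0.0° = 0.00000, so δ = +0.000°.
At local noon the hour angle is zero, so the zenith angle equals |ϕ − δ| = |-18.2° − (+0.000°)| = 18.200°.
Elevation = 90° − 18.200° = 71.8°.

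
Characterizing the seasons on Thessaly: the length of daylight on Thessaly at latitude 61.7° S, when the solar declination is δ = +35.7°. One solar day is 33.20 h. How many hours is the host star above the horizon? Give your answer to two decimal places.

0.00 h

cos H₀ = −tan φ · tan δ = 1.3345 ≥ 1, so the host star never rises (polar night) and H₀ = 0.
Daylight = 2H₀/(2π) × 33.20 h = (0.0000/π) × 33.20 = 0.00 h.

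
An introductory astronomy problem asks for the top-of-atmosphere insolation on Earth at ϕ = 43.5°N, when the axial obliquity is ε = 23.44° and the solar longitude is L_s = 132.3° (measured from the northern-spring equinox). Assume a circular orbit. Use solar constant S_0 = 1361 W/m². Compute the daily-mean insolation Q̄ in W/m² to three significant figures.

Q̄ ≈ 451 W/m²

Solar declination: sin δ = sin ε · sin L_s = sin 23.44° × sin 132.3° = 0.29422, so δ = +17.111°.
cos h₀ = −tan(+43.5°) tan(+17.111°) = -0.2921, h₀ = 1.8673 rad.
Bracket: h₀ sin ϕ sin δ + cos ϕ cos δ sin h₀ = 1.8673×0.68835×0.29422 + 0.72537×0.95574×0.95638 = 0.378177 + 0.663025 = 1.041202.
Q̄ = (S_0/π) × [bracket] = (1361/π) × 1.041202 = 451.1 W/m².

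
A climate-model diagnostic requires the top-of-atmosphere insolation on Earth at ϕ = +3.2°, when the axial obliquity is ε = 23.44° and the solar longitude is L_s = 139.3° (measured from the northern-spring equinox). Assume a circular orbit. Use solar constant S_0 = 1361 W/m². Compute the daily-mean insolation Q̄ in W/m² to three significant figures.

Q̄ ≈ 428 W/m²

Solar declination: sin δ = sin ε · sin L_s = sin 23.44° × sin 139.3° = 0.25940, so δ = +15.034°.
cos h₀ = −tan(+3.2°) tan(+15.034°) = -0.0150, h₀ = 1.5858 rad.
Bracket: h₀ sin ϕ sin δ + cos ϕ cos δ sin h₀ = 1.5858×0.05582×0.25940 + 0.99844×0.96577×0.99989 = 0.022962 + 0.964157 = 0.987119.
Q̄ = (S_0/π) × [bracket] = (1361/π) × 0.987119 = 427.6 W/m².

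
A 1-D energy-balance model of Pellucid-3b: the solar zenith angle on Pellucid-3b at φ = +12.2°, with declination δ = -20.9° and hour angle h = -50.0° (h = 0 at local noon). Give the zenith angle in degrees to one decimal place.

θ_z = 59.2°

cos θ_z = sin φ sin δ + cos φ cos δ cos h = -0.075388 + 0.586933 = 0.511545.
θ_z = arccos(0.511545) = 59.2°.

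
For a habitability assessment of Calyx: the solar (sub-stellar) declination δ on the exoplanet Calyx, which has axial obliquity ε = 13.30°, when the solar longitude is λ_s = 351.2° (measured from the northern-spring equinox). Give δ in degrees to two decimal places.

δ = -2.02°

sin δ = sin ε · sin λ_s = sin 13.30° × sin 351.2° = -0.035194.
δ = arcsin(-0.035194) = -2.02°.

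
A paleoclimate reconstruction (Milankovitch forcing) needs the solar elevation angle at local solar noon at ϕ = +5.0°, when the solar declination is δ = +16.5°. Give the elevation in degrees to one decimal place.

78.5°

At local noon the hour angle is zero, so the zenith angle equals |ϕ − δ| = |+5.0° − (+16.500°)| = 11.500°.
Elevation = 90° − 11.500° = 78.5°.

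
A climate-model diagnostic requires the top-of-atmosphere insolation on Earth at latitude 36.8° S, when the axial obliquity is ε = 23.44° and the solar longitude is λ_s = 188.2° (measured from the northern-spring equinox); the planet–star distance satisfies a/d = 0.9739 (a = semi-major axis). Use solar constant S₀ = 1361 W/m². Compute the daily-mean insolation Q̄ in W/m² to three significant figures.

Q̄ ≈ 351 W/m²

Solar declination: sin δ = sin ε · sin λ_s = sin 23.44° × sin 188.2° = -0.05674, so δ = -3.252°.
cos H₀ = −tan(-36.8°) tan(-3.252°) = -0.0425, H₀ = 1.6133 rad.
Bracket: H₀ sin φ sin δ + cos φ cos δ sin H₀ = 1.6133×-0.59902×-0.05674 + 0.80073×0.99839×0.99910 = 0.054833 + 0.798721 = 0.853554.
Inverse-square distance factor (a/d)² = 0.9739² = 0.948481.
Q̄ = (S₀/π) × 0.948481 × [bracket] = (1361/π) × 0.948481 × 0.853554 = 350.7 W/m².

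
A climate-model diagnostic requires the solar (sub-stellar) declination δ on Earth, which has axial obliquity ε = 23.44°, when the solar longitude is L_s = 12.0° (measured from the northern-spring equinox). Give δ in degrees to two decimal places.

δ = +4.74°

sin δ = sin ε · sin L_s = sin 23.44° × sin 12.0° = 0.082705.
δ = arcsin(0.082705) = +4.74°.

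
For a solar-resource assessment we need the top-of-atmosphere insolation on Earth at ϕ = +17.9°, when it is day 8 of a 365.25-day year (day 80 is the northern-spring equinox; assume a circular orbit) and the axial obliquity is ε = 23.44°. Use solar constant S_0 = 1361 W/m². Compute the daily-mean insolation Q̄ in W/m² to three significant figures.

Q̄ ≈ 307 W/m²

Solar longitude: L_s = 360° × (8 − 80)/365.25 = -70.965°, i.e. -70.965° + 360° = 289.035°.
sin δ = sin 23.44° × sin 289.035° = -0.37604, so δ = -22.088°.
cos h₀ = −tan(+17.9°) tan(-22.088°) = 0.1311, h₀ = 1.4393 rad.
Bracket: h₀ sin ϕ sin δ + cos ϕ cos δ sin h₀ = 1.4393×0.30736×-0.37604 + 0.95159×0.92660×0.99137 = -0.166354 + 0.874134 = 0.707780.
Q̄ = (S_0/π) × [bracket] = (1361/π) × 0.707780 = 306.6 W/m².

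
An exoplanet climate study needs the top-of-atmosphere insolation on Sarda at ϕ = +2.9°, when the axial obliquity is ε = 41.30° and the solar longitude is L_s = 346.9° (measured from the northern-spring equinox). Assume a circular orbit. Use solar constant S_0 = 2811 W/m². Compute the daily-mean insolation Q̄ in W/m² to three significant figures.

Q̄ ≈ 873 W/m²

Solar declination: sin δ = sin ε · sin L_s = sin 41.30° × sin 346.9° = -0.14959, so δ = -8.603°.
cos h₀ = −tan(+2.9°) tan(-8.603°) = 0.0077, h₀ = 1.5631 rad.
Bracket: h₀ sin ϕ sin δ + cos ϕ cos δ sin h₀ = 1.5631×0.05059×-0.14959 + 0.99872×0.98875×0.99997 = -0.011829 + 0.987455 = 0.975626.
Q̄ = (S_0/π) × [bracket] = (2811/π) × 0.975626 = 873.0 W/m².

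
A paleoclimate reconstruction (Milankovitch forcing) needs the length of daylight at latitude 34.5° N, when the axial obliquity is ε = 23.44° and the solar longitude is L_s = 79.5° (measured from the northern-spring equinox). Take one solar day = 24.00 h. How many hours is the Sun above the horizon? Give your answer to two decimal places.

14.26 h

Solar declination: sin δ = sin ε · sin L_s = sin 23.44° × sin 79.5° = 0.39113, so δ = +23.025°.
cos h₀ = −tan ϕ · tan δ = −tan(+34.5°) × tan(+23.025°) = -0.2921, so h₀ = 1.8672 rad = 106.98°.
Daylight = 2h₀/(2π) × 24.00 h = (1.8672/π) × 24.00 = 14.26 h.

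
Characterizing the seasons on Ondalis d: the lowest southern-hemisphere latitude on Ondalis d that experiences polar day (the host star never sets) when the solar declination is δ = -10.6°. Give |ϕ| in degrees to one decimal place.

Polar day requires cos h₀ = −tan ϕ tan δ ≤ −1, i.e. tan ϕ tan δ ≥ 1.
The boundary is |tan ϕ| · |tan δ| = 1, so |ϕ| = 90° − |δ| = 90° − 10.6° = 79.4° in the southern hemisphere.

|ϕ| = 79.4°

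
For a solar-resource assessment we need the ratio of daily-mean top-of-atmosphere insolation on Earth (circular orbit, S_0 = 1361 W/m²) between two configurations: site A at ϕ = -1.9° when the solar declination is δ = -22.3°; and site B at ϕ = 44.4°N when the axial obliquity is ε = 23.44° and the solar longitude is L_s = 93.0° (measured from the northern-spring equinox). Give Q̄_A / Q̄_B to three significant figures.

Q̄_A / Q̄_B ≈ 0.820

— Configuration A (ϕ=-1.9°):
cos h₀ = −tan(-1.9°) tan(-22.300°) = -0.0136, h₀ = 1.5844 rad.
Bracket: h₀ sin ϕ sin δ + cos ϕ cos δ sin h₀ = 1.5844×-0.03316×-0.37946 + 0.99945×0.92521×0.99991 = 0.019936 + 0.924618 = 0.944554.
Q̄ = (S_0/π) × [bracket] = (1361/π) × 0.944554 = 409.20 W/m².
— Configuration B (ϕ=+44.4°):
Solar declination: sin δ = sin ε · sin L_s = sin 23.44° × sin 93.0° = 0.39724, so δ = +23.406°.
cos h₀ = −tan(+44.4°) tan(+23.406°) = -0.4239, h₀ = 2.0085 rad.
Bracket: h₀ sin ϕ sin δ + cos ϕ cos δ sin h₀ = 2.0085×0.69966×0.39724 + 0.71447×0.91771×0.90571 = 0.558228 + 0.593853 = 1.152081.
Q̄ = (S_0/π) × [bracket] = (1361/π) × 1.152081 = 499.10 W/m².
Ratio Q̄_A / Q̄_B = 409.20 / 499.10 = 0.8199.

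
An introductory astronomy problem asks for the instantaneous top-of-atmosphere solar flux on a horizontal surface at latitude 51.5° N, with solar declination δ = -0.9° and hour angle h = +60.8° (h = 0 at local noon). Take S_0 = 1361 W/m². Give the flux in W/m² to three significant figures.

397 W/m²

cos θ_z = sin ϕ sin δ + cos ϕ cos δ cos h = -0.012293 + 0.303662 = 0.291369.
Flux = S_0 · cos θ_z = 1361 × 0.291369 = 396.6 W/m².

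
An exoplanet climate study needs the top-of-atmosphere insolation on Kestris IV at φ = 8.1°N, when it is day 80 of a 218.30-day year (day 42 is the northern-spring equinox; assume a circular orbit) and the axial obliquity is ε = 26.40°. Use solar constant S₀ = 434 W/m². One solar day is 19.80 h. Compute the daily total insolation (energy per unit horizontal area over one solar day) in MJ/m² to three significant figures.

Solar longitude: λ_s = 360° × (80 − 42)/218.30 = 62.666°.
sin δ = sin 26.40° × sin 62.666° = 0.39499, so δ = +23.265°.
cos H₀ = −tan(+8.1°) tan(+23.265°) = -0.0612, H₀ = 1.6320 rad.
Bracket: H₀ sin φ sin δ + cos φ cos δ sin H₀ = 1.6320×0.14090×0.39499 + 0.99002×0.91869×0.99813 = 0.090827 + 0.907821 = 0.998648.
Q̄ = (S₀/π) × [bracket] = (434/π) × 0.998648 = 137.96 W/m².
Daily total = Q̄ × 19.80 h × 3600 s/h = 137.96 × 19.80 × 3600 / 10⁶ = 9.834 MJ/m².

9.83 MJ/m²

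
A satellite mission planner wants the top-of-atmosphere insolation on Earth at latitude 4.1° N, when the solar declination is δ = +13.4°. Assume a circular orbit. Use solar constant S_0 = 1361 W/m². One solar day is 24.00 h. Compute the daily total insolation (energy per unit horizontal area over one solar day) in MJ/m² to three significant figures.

37.3 MJ/m²

cos h₀ = −tan(+4.1°) tan(+13.400°) = -0.0171, h₀ = 1.5879 rad.
Bracket: h₀ sin ϕ sin δ + cos ϕ cos δ sin h₀ = 1.5879×0.07150×0.23175 + 0.99744×0.97278×0.99985 = 0.026312 + 0.970144 = 0.996456.
Q̄ = (S_0/π) × [bracket] = (1361/π) × 0.996456 = 431.68 W/m².
Daily total = Q̄ × 24.00 h × 3600 s/h = 431.68 × 24.00 × 3600 / 10⁶ = 37.30 MJ/m².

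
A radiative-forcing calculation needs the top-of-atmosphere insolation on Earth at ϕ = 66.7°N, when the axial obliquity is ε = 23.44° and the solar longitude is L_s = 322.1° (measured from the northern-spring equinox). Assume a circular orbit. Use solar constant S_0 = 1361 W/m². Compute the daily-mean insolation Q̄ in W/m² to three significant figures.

Solar declination: sin δ = sin ε · sin L_s = sin 23.44° × sin 322.1° = -0.24436, so δ = -14.144°.
cos h₀ = −tan(+66.7°) tan(-14.144°) = 0.5851, h₀ = 0.9458 rad.
Bracket: h₀ sin ϕ sin δ + cos ϕ cos δ sin h₀ = 0.9458×0.91845×-0.24436 + 0.39555×0.96969×0.81094 = -0.212268 + 0.311045 = 0.098777.
Q̄ = (S_0/π) × [bracket] = (1361/π) × 0.098777 = 42.79 W/m².

Q̄ ≈ 42.8 W/m²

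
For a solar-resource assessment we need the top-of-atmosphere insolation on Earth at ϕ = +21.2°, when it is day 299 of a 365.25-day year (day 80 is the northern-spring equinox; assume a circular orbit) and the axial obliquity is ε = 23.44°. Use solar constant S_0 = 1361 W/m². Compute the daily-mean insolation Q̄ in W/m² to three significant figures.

Solar longitude: L_s = 360° × (299 − 80)/365.25 = 215.852°.
sin δ = sin 23.44° × sin 215.852° = -0.23298, so δ = -13.473°.
cos h₀ = −tan(+21.2°) tan(-13.473°) = 0.0929, h₀ = 1.4777 rad.
Bracket: h₀ sin ϕ sin δ + cos ϕ cos δ sin h₀ = 1.4777×0.36162×-0.23298 + 0.93232×0.97248×0.99567 = -0.124497 + 0.902737 = 0.778240.
Q̄ = (S_0/π) × [bracket] = (1361/π) × 0.778240 = 337.1 W/m².

Q̄ ≈ 337 W/m²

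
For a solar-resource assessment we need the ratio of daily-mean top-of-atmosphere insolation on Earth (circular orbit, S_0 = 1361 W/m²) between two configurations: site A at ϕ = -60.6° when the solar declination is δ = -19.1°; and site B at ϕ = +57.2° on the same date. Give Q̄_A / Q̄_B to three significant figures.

— Configuration A (ϕ=-60.6°):
cos h₀ = −tan(-60.6°) tan(-19.100°) = -0.6145, h₀ = 2.2326 rad.
Bracket: h₀ sin ϕ sin δ + cos ϕ cos δ sin h₀ = 2.2326×-0.87121×-0.32722 + 0.49090×0.94495×0.78888 = 0.636464 + 0.365942 = 1.002406.
Q̄ = (S_0/π) × [bracket] = (1361/π) × 1.002406 = 434.26 W/m².
— Configuration B (ϕ=+57.2°):
cos h₀ = −tan(+57.2°) tan(-19.100°) = 0.5373, h₀ = 1.0035 rad.
Bracket: h₀ sin ϕ sin δ + cos ϕ cos δ sin h₀ = 1.0035×0.84057×-0.32722 + 0.54171×0.94495×0.84338 = -0.276014 + 0.431717 = 0.155703.
Q̄ = (S_0/π) × [bracket] = (1361/π) × 0.155703 = 67.454 W/m².
Ratio Q̄_A / Q̄_B = 434.26 / 67.454 = 6.438.

Q̄_A / Q̄_B ≈ 6.44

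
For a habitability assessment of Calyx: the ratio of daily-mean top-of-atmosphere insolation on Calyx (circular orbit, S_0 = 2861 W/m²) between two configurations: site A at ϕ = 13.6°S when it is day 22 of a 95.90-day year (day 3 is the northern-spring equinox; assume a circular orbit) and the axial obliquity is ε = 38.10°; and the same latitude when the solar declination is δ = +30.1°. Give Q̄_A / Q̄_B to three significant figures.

Q̄_A / Q̄_B ≈ 0.881

— Configuration A (ϕ=-13.6°):
Solar longitude: L_s = 360° × (22 − 3)/95.90 = 71.324°.
sin δ = sin 38.10° × sin 71.324° = 0.58455, so δ = +35.771°.
cos h₀ = −tan(-13.6°) tan(+35.771°) = 0.1743, h₀ = 1.3956 rad.
Bracket: h₀ sin ϕ sin δ + cos ϕ cos δ sin h₀ = 1.3956×-0.23514×0.58455 + 0.97196×0.81136×0.98469 = -0.191827 + 0.776536 = 0.584709.
Q̄ = (S_0/π) × [bracket] = (2861/π) × 0.584709 = 532.49 W/m².
— Configuration B (ϕ=-13.6°):
cos h₀ = −tan(-13.6°) tan(+30.100°) = 0.1402, h₀ = 1.4301 rad.
Bracket: h₀ sin ϕ sin δ + cos ϕ cos δ sin h₀ = 1.4301×-0.23514×0.50151 + 0.97196×0.86515×0.99012 = -0.168645 + 0.832583 = 0.663938.
Q̄ = (S_0/π) × [bracket] = (2861/π) × 0.663938 = 604.64 W/m².
Ratio Q̄_A / Q̄_B = 532.49 / 604.64 = 0.8807.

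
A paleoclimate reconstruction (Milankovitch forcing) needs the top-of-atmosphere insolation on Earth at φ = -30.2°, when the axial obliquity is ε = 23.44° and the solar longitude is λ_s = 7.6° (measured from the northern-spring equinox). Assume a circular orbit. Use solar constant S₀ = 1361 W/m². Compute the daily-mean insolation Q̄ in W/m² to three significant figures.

Q̄ ≈ 356 W/m²

Solar declination: sin δ = sin ε · sin λ_s = sin 23.44° × sin 7.6° = 0.05261, so δ = +3.016°.
cos H₀ = −tan(-30.2°) tan(+3.016°) = 0.0307, H₀ = 1.5401 rad.
Bracket: H₀ sin φ sin δ + cos φ cos δ sin H₀ = 1.5401×-0.50302×0.05261 + 0.86427×0.99862×0.99953 = -0.040757 + 0.862672 = 0.821915.
Q̄ = (S₀/π) × [bracket] = (1361/π) × 0.821915 = 356.1 W/m².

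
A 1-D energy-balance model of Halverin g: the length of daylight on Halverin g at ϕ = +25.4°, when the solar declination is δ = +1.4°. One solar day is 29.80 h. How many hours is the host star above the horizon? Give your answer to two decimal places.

15.01 h

cos h₀ = −tan ϕ · tan δ = −tan(+25.4°) × tan(+1.400°) = -0.0116, so h₀ = 1.5824 rad = 90.66°.
Daylight = 2h₀/(2π) × 29.80 h = (1.5824/π) × 29.80 = 15.01 h.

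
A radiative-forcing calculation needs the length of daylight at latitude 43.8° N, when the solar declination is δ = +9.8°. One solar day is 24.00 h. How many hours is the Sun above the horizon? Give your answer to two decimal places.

13.27 h

cos H₀ = −tan φ · tan δ = −tan(+43.8°) × tan(+9.800°) = -0.1656, so H₀ = 1.7372 rad = 99.53°.
Daylight = 2H₀/(2π) × 24.00 h = (1.7372/π) × 24.00 = 13.27 h.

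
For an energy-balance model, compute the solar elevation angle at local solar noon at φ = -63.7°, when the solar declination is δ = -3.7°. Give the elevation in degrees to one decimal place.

30.0°

At local noon the hour angle is zero, so the zenith angle equals |φ − δ| = |-63.7° − (-3.700°)| = 60.000°.
Elevation = 90° − 60.000° = 30.0°.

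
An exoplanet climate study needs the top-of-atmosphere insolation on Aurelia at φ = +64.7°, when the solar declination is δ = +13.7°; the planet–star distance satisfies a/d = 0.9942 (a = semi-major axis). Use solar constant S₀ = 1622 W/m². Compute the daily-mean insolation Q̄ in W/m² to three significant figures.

Q̄ ≈ 412 W/m²

cos H₀ = −tan(+64.7°) tan(+13.700°) = -0.5157, H₀ = 2.1126 rad.
Bracket: H₀ sin φ sin δ + cos φ cos δ sin H₀ = 2.1126×0.90408×0.23684 + 0.42736×0.97155×0.85676 = 0.452355 + 0.355728 = 0.808083.
Inverse-square distance factor (a/d)² = 0.9942² = 0.988434.
Q̄ = (S₀/π) × 0.988434 × [bracket] = (1622/π) × 0.988434 × 0.808083 = 412.4 W/m².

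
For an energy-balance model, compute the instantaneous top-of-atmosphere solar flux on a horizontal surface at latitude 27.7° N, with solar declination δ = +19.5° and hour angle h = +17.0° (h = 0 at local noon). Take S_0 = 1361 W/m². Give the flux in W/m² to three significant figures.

1.30e+03 W/m²

cos θ_z = sin ϕ sin δ + cos ϕ cos δ cos h = 0.155167 + 0.798140 = 0.953307.
Flux = S_0 · cos θ_z = 1361 × 0.953307 = 1297 W/m².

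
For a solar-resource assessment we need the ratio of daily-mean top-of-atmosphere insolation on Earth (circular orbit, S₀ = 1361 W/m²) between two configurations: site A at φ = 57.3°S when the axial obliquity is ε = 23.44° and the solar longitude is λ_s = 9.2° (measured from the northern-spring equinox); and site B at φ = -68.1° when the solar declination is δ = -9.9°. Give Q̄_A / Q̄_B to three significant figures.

Q̄_A / Q̄_B ≈ 0.701

— Configuration A (φ=-57.3°):
Solar declination: sin δ = sin ε · sin λ_s = sin 23.44° × sin 9.2° = 0.06360, so δ = +3.646°.
cos H₀ = −tan(-57.3°) tan(+3.646°) = 0.0993, H₀ = 1.4714 rad.
Bracket: H₀ sin φ sin δ + cos φ cos δ sin H₀ = 1.4714×-0.84151×0.06360 + 0.54024×0.99798×0.99506 = -0.078749 + 0.536485 = 0.457736.
Q̄ = (S₀/π) × [bracket] = (1361/π) × 0.457736 = 198.30 W/m².
— Configuration B (φ=-68.1°):
cos H₀ = −tan(-68.1°) tan(-9.900°) = -0.4342, H₀ = 2.0199 rad.
Bracket: H₀ sin φ sin δ + cos φ cos δ sin H₀ = 2.0199×-0.92784×-0.17193 + 0.37299×0.98511×0.90084 = 0.322222 + 0.331001 = 0.653223.
Q̄ = (S₀/π) × [bracket] = (1361/π) × 0.653223 = 282.99 W/m².
Ratio Q̄_A / Q̄_B = 198.30 / 282.99 = 0.7007.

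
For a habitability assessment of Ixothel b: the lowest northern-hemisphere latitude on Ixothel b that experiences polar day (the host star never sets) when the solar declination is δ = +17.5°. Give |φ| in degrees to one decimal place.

|φ| = 72.5°

Polar day requires cos H₀ = −tan φ tan δ ≤ −1, i.e. tan φ tan δ ≥ 1.
The boundary is |tan φ| · |tan δ| = 1, so |φ| = 90° − |δ| = 90° − 17.5° = 72.5° in the northern hemisphere.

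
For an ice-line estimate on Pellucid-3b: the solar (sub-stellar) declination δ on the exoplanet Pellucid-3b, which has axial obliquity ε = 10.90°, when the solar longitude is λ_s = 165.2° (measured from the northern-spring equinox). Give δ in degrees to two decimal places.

sin δ = sin ε · sin λ_s = sin 10.90° × sin 165.2° = 0.048304.
δ = arcsin(0.048304) = +2.77°.

δ = +2.77°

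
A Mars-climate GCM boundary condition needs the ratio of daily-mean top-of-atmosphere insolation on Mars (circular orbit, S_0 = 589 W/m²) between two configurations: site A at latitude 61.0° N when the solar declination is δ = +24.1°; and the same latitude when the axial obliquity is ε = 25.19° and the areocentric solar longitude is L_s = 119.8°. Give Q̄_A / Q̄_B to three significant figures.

— Configuration A (ϕ=+61.0°):
cos h₀ = −tan(+61.0°) tan(+24.100°) = -0.8070, h₀ = 2.5098 rad.
Bracket: h₀ sin ϕ sin δ + cos ϕ cos δ sin h₀ = 2.5098×0.87462×0.40833 + 0.48481×0.91283×0.59057 = 0.896334 + 0.261356 = 1.157690.
Q̄ = (S_0/π) × [bracket] = (589/π) × 1.157690 = 217.05 W/m².
— Configuration B (ϕ=+61.0°):
sin δ = sin 25.19° × sin 119.8° = 0.36934, so δ = +21.675°.
cos h₀ = −tan(+61.0°) tan(+21.675°) = -0.7170, h₀ = 2.3703 rad.
Bracket: h₀ sin ϕ sin δ + cos ϕ cos δ sin h₀ = 2.3703×0.87462×0.36934 + 0.48481×0.92929×0.69707 = 0.765683 + 0.314050 = 1.079733.
Q̄ = (S_0/π) × [bracket] = (589/π) × 1.079733 = 202.43 W/m².
Ratio Q̄_A / Q̄_B = 217.05 / 202.43 = 1.072.

Q̄_A / Q̄_B ≈ 1.07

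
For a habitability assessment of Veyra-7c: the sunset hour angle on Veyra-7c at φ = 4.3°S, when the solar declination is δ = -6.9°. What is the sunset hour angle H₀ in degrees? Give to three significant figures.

H₀ = 90.5°

cos H₀ = −tan φ · tan δ = −tan(-4.3°) × tan(-6.900°) = -0.0091, so H₀ = 1.5799 rad = 90.52°.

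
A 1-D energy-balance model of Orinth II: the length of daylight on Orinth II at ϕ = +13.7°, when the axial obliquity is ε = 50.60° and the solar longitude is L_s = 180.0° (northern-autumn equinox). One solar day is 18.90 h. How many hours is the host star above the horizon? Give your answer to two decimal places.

Solar declination: sin δ = sin ε · sin L_s = sin 50.60° × sin 180.0° = 0.00000, so δ = +0.000°.
cos h₀ = −tan ϕ · tan δ = −tan(+13.7°) × tan(+0.000°) = -0.0000, so h₀ = 1.5708 rad = 90.00°.
Daylight = 2h₀/(2π) × 18.90 h = (1.5708/π) × 18.90 = 9.45 h.

9.45 h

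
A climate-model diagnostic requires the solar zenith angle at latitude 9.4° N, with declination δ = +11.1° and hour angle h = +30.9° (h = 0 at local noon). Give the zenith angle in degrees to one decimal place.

cos θ_z = sin φ sin δ + cos φ cos δ cos h = 0.031444 + 0.830706 = 0.862150.
θ_z = arccos(0.862150) = 30.4°.

θ_z = 30.4°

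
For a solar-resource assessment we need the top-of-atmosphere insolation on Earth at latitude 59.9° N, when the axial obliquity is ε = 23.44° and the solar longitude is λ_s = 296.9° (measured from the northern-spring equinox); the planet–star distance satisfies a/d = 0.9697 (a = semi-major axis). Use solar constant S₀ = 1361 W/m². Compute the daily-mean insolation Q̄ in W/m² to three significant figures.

Solar declination: sin δ = sin ε · sin λ_s = sin 23.44° × sin 296.9° = -0.35475, so δ = -20.778°.
cos H₀ = −tan(+59.9°) tan(-20.778°) = 0.6545, H₀ = 0.8572 rad.
Bracket: H₀ sin φ sin δ + cos φ cos δ sin H₀ = 0.8572×0.86515×-0.35475 + 0.50151×0.93496×0.75603 = -0.263085 + 0.354496 = 0.091411.
Inverse-square distance factor (a/d)² = 0.9697² = 0.940318.
Q̄ = (S₀/π) × 0.940318 × [bracket] = (1361/π) × 0.940318 × 0.091411 = 37.24 W/m².

Q̄ ≈ 37.2 W/m²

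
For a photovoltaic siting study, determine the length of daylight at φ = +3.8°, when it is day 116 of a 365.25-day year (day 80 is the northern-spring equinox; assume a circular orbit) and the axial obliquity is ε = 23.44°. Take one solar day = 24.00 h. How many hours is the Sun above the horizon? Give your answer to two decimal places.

12.12 h

Solar longitude: λ_s = 360° × (116 − 80)/365.25 = 35.483°.
sin δ = sin 23.44° × sin 35.483° = 0.23090, so δ = +13.350°.
cos H₀ = −tan φ · tan δ = −tan(+3.8°) × tan(+13.350°) = -0.0158, so H₀ = 1.5866 rad = 90.90°.
Daylight = 2H₀/(2π) × 24.00 h = (1.5866/π) × 24.00 = 12.12 h.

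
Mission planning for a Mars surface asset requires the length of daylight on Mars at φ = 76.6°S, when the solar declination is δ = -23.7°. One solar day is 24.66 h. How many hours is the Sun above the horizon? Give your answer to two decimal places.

Sunrise equation: cos H₀ = −tan φ · tan δ = -1.8426 ≤ −1, so the Sun never sets (polar day) and H₀ = π.
Daylight = 2H₀/(2π) × 24.66 h = (3.1416/π) × 24.66 = 24.66 h.

24.66 h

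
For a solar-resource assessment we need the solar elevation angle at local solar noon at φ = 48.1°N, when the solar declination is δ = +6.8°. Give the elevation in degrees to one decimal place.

48.7°

At local noon the hour angle is zero, so the zenith angle equals |φ − δ| = |+48.1° − (+6.800°)| = 41.300°.
Elevation = 90° − 41.300° = 48.7°.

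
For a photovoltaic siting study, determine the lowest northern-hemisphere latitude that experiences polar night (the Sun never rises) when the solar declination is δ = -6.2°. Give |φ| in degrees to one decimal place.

|φ| = 83.8°

Polar night requires cos H₀ = −tan φ tan δ ≥ 1, i.e. tan φ tan δ ≤ −1.
The boundary is |tan φ| · |tan δ| = 1, so |φ| = 90° − |δ| = 90° − 6.2° = 83.8° in the northern hemisphere.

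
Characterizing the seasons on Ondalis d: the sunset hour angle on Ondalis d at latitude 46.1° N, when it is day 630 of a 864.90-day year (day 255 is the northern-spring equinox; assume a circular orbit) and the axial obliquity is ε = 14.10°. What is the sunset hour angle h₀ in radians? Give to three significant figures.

h₀ = 1.67 rad

Solar longitude: L_s = 360° × (630 − 255)/864.90 = 156.087°.
sin δ = sin 14.10° × sin 156.087° = 0.09875, so δ = +5.667°.
cos h₀ = −tan ϕ · tan δ = −tan(+46.1°) × tan(+5.667°) = -0.1031, so h₀ = 1.6741 rad = 95.92°.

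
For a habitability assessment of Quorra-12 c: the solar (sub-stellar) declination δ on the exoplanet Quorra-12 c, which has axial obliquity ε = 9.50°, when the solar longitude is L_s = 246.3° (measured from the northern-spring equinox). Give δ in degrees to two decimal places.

sin δ = sin ε · sin L_s = sin 9.50° × sin 246.3° = -0.151128.
δ = arcsin(-0.151128) = -8.69°.

δ = -8.69°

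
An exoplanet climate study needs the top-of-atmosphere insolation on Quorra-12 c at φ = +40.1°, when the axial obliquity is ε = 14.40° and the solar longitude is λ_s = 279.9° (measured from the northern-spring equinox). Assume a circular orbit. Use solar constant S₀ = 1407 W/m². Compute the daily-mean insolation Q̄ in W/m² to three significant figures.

Q̄ ≈ 229 W/m²

Solar declination: sin δ = sin ε · sin λ_s = sin 14.40° × sin 279.9° = -0.24499, so δ = -14.181°.
cos H₀ = −tan(+40.1°) tan(-14.181°) = 0.2128, H₀ = 1.3564 rad.
Bracket: H₀ sin φ sin δ + cos φ cos δ sin H₀ = 1.3564×0.64412×-0.24499 + 0.76492×0.96953×0.97710 = -0.214044 + 0.724630 = 0.510586.
Q̄ = (S₀/π) × [bracket] = (1407/π) × 0.510586 = 228.7 W/m².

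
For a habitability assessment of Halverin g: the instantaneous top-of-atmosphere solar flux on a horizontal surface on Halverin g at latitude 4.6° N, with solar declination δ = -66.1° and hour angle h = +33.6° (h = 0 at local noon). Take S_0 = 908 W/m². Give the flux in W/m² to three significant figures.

239 W/m²

cos θ_z = sin ϕ sin δ + cos ϕ cos δ cos h = -0.073322 + 0.336364 = 0.263042.
Flux = S_0 · cos θ_z = 908 × 0.263042 = 238.8 W/m².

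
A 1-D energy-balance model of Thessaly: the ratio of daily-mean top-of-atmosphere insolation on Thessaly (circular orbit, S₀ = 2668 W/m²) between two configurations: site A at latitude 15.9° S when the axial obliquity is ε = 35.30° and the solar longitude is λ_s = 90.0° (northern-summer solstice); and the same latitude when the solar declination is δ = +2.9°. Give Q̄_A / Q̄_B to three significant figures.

— Configuration A (φ=-15.9°):
Solar declination: sin δ = sin ε · sin λ_s = sin 35.30° × sin 90.0° = 0.57786, so δ = +35.300°.
cos H₀ = −tan(-15.9°) tan(+35.300°) = 0.2017, H₀ = 1.3677 rad.
Bracket: H₀ sin φ sin δ + cos φ cos δ sin H₀ = 1.3677×-0.27396×0.57786 + 0.96174×0.81614×0.97945 = -0.216521 + 0.768784 = 0.552263.
Q̄ = (S₀/π) × [bracket] = (2668/π) × 0.552263 = 469.01 W/m².
— Configuration B (φ=-15.9°):
cos H₀ = −tan(-15.9°) tan(+2.900°) = 0.0144, H₀ = 1.5564 rad.
Bracket: H₀ sin φ sin δ + cos φ cos δ sin H₀ = 1.5564×-0.27396×0.05059 + 0.96174×0.99872×0.99990 = -0.021571 + 0.960413 = 0.938842.
Q̄ = (S₀/π) × [bracket] = (2668/π) × 0.938842 = 797.31 W/m².
Ratio Q̄_A / Q̄_B = 469.01 / 797.31 = 0.5882.

Q̄_A / Q̄_B ≈ 0.588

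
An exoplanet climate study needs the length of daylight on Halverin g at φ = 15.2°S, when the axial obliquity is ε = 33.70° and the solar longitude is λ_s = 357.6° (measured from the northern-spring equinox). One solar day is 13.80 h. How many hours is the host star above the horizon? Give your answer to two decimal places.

Solar declination: sin δ = sin ε · sin λ_s = sin 33.70° × sin 357.6° = -0.02323, so δ = -1.331°.
cos H₀ = −tan φ · tan δ = −tan(-15.2°) × tan(-1.331°) = -0.0063, so H₀ = 1.5771 rad = 90.36°.
Daylight = 2H₀/(2π) × 13.80 h = (1.5771/π) × 13.80 = 6.93 h.

6.93 h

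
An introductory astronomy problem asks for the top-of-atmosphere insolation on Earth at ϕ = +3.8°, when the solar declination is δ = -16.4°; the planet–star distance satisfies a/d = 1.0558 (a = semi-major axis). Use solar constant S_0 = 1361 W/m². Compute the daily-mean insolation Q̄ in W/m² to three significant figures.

cos h₀ = −tan(+3.8°) tan(-16.400°) = 0.0195, h₀ = 1.5512 rad.
Bracket: h₀ sin ϕ sin δ + cos ϕ cos δ sin h₀ = 1.5512×0.06627×-0.28234 + 0.99780×0.95931×0.99981 = -0.029024 + 0.957018 = 0.927994.
Inverse-square distance factor (a/d)² = 1.0558² = 1.114714.
Q̄ = (S_0/π) × 1.114714 × [bracket] = (1361/π) × 1.114714 × 0.927994 = 448.1 W/m².

Q̄ ≈ 448 W/m²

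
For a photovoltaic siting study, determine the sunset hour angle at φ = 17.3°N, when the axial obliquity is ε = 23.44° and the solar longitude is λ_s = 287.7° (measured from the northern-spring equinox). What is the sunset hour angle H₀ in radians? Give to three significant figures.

Solar declination: sin δ = sin ε · sin λ_s = sin 23.44° × sin 287.7° = -0.37896, so δ = -22.269°.
cos H₀ = −tan φ · tan δ = −tan(+17.3°) × tan(-22.269°) = 0.1275, so H₀ = 1.4429 rad = 82.67°.

H₀ = 1.44 rad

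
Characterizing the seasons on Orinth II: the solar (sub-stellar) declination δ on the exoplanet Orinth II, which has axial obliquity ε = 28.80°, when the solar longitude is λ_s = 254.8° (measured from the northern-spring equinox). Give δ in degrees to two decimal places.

sin δ = sin ε · sin λ_s = sin 28.80° × sin 254.8° = -0.464900.
δ = arcsin(-0.464900) = -27.70°.

δ = -27.70°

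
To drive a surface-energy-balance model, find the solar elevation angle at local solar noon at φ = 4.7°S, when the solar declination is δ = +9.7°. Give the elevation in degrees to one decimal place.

At local noon the hour angle is zero, so the zenith angle equals |φ − δ| = |-4.7° − (+9.700°)| = 14.400°.
Elevation = 90° − 14.400° = 75.6°.

75.6°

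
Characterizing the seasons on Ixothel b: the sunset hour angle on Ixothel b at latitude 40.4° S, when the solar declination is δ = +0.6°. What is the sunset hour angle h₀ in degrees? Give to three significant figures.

h₀ = 89.5°

cos h₀ = −tan ϕ · tan δ = −tan(-40.4°) × tan(+0.600°) = 0.0089, so h₀ = 1.5619 rad = 89.49°.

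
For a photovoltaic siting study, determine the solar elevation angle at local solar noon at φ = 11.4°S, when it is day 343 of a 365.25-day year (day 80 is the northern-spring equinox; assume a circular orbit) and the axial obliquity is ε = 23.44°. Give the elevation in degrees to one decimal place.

Solar longitude: λ_s = 360° × (343 − 80)/365.25 = 259.220°.
sin δ = sin 23.44° × sin 259.220° = -0.39077, so δ = -23.002°.
At local noon the hour angle is zero, so the zenith angle equals |φ − δ| = |-11.4° − (-23.002°)| = 11.602°.
Elevation = 90° − 11.602° = 78.4°.

78.4°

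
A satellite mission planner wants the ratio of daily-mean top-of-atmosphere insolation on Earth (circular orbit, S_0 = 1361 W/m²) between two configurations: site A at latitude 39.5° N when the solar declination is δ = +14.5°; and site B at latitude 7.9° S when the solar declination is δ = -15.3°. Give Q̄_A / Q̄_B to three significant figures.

— Configuration A (ϕ=+39.5°):
cos h₀ = −tan(+39.5°) tan(+14.500°) = -0.2132, h₀ = 1.7856 rad.
Bracket: h₀ sin ϕ sin δ + cos ϕ cos δ sin h₀ = 1.7856×0.63608×0.25038 + 0.77162×0.96815×0.97701 = 0.284378 + 0.729869 = 1.014247.
Q̄ = (S_0/π) × [bracket] = (1361/π) × 1.014247 = 439.39 W/m².
— Configuration B (ϕ=-7.9°):
cos h₀ = −tan(-7.9°) tan(-15.300°) = -0.0380, h₀ = 1.6088 rad.
Bracket: h₀ sin ϕ sin δ + cos ϕ cos δ sin h₀ = 1.6088×-0.13744×-0.26387 + 0.99051×0.96456×0.99928 = 0.058345 + 0.954718 = 1.013063.
Q̄ = (S_0/π) × [bracket] = (1361/π) × 1.013063 = 438.88 W/m².
Ratio Q̄_A / Q̄_B = 439.39 / 438.88 = 1.001.

Q̄_A / Q̄_B ≈ 1.00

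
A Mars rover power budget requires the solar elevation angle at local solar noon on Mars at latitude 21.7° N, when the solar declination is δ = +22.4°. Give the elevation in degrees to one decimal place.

89.3°

At local noon the hour angle is zero, so the zenith angle equals |φ − δ| = |+21.7° − (+22.400°)| = 0.700°.
Elevation = 90° − 0.700° = 89.3°.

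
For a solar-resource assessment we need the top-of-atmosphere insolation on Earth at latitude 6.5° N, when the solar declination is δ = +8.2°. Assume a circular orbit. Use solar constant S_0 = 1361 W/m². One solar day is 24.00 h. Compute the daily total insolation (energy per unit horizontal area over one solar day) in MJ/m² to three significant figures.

37.8 MJ/m²

cos h₀ = −tan(+6.5°) tan(+8.200°) = -0.0164, h₀ = 1.5872 rad.
Bracket: h₀ sin ϕ sin δ + cos ϕ cos δ sin h₀ = 1.5872×0.11320×0.14263 + 0.99357×0.98978×0.99987 = 0.025626 + 0.983288 = 1.008914.
Q̄ = (S_0/π) × [bracket] = (1361/π) × 1.008914 = 437.08 W/m².
Daily total = Q̄ × 24.00 h × 3600 s/h = 437.08 × 24.00 × 3600 / 10⁶ = 37.76 MJ/m².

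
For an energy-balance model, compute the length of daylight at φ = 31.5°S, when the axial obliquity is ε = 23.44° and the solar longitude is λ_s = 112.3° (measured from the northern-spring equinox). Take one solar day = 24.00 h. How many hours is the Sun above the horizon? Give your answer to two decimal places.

10.13 h

Solar declination: sin δ = sin ε · sin λ_s = sin 23.44° × sin 112.3° = 0.36804, so δ = +21.595°.
cos H₀ = −tan φ · tan δ = −tan(-31.5°) × tan(+21.595°) = 0.2426, so H₀ = 1.3258 rad = 75.96°.
Daylight = 2H₀/(2π) × 24.00 h = (1.3258/π) × 24.00 = 10.13 h.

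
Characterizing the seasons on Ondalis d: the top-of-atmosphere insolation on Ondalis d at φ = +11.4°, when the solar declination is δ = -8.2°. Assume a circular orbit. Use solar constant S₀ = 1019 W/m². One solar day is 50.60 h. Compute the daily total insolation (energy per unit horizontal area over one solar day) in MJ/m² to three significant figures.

54.7 MJ/m²

cos H₀ = −tan(+11.4°) tan(-8.200°) = 0.0291, H₀ = 1.5417 rad.
Bracket: H₀ sin φ sin δ + cos φ cos δ sin H₀ = 1.5417×0.19766×-0.14263 + 0.98027×0.98978×0.99958 = -0.043464 + 0.969844 = 0.926380.
Q̄ = (S₀/π) × [bracket] = (1019/π) × 0.926380 = 300.48 W/m².
Daily total = Q̄ × 50.60 h × 3600 s/h = 300.48 × 50.60 × 3600 / 10⁶ = 54.74 MJ/m².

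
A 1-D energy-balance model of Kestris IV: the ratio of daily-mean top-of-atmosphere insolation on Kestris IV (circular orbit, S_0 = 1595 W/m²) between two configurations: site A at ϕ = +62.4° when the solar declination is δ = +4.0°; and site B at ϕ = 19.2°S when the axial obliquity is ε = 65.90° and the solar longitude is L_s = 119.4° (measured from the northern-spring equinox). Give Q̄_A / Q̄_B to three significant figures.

— Configuration A (ϕ=+62.4°):
cos h₀ = −tan(+62.4°) tan(+4.000°) = -0.1338, h₀ = 1.7050 rad.
Bracket: h₀ sin ϕ sin δ + cos ϕ cos δ sin h₀ = 1.7050×0.88620×0.06976 + 0.46330×0.99756×0.99101 = 0.105405 + 0.458015 = 0.563420.
Q̄ = (S_0/π) × [bracket] = (1595/π) × 0.563420 = 286.05 W/m².
— Configuration B (ϕ=-19.2°):
Solar declination: sin δ = sin ε · sin L_s = sin 65.90° × sin 119.4° = 0.79527, so δ = +52.681°.
cos h₀ = −tan(-19.2°) tan(+52.681°) = 0.4568, h₀ = 1.0964 rad.
Bracket: h₀ sin ϕ sin δ + cos ϕ cos δ sin h₀ = 1.0964×-0.32887×0.79527 + 0.94438×0.60625×0.88956 = -0.286753 + 0.509300 = 0.222547.
Q̄ = (S_0/π) × [bracket] = (1595/π) × 0.222547 = 112.99 W/m².
Ratio Q̄_A / Q̄_B = 286.05 / 112.99 = 2.532.

Q̄_A / Q̄_B ≈ 2.53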